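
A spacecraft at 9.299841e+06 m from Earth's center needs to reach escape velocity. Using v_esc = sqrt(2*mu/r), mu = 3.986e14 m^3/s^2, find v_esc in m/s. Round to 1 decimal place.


Step 1: 2*mu/r = 2 * 3.986e14 / 9.299841e+06 = 85721895.6754
Step 2: v_esc = sqrt(85721895.6754) = 9258.6 m/s

9258.6


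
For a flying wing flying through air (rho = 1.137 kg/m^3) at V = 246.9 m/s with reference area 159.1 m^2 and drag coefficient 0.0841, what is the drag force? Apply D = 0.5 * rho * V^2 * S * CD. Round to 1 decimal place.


Step 1: Dynamic pressure q = 0.5 * 1.137 * 246.9^2 = 34655.5383 Pa
Step 2: Drag D = q * S * CD = 34655.5383 * 159.1 * 0.0841
Step 3: D = 463701.8 N

463701.8


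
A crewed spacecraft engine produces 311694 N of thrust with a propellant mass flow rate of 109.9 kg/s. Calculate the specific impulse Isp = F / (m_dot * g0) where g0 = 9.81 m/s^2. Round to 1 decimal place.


Step 1: m_dot * g0 = 109.9 * 9.81 = 1078.12
Step 2: Isp = 311694 / 1078.12 = 289.1 s

289.1


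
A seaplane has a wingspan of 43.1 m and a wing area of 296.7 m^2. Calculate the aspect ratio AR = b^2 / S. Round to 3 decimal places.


Step 1: b^2 = 43.1^2 = 1857.61
Step 2: AR = 1857.61 / 296.7 = 6.261

6.261


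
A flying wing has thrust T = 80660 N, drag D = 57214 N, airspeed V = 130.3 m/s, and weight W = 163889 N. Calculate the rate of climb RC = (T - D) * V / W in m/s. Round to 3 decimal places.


Step 1: Excess thrust = T - D = 80660 - 57214 = 23446 N
Step 2: Excess power = 23446 * 130.3 = 3055013.8 W
Step 3: RC = 3055013.8 / 163889 = 18.641 m/s

18.641


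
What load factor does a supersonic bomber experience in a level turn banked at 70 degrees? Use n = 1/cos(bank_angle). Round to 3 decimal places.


Step 1: Convert 70 degrees to radians = 1.22173
Step 2: cos(70 deg) = 0.34202
Step 3: n = 1 / 0.34202 = 2.924

2.924


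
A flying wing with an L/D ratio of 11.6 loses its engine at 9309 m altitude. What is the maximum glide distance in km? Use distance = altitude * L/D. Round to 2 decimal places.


Step 1: Glide distance = altitude * L/D = 9309 * 11.6 = 107984.4 m
Step 2: Convert to km: 107984.4 / 1000 = 107.98 km

107.98


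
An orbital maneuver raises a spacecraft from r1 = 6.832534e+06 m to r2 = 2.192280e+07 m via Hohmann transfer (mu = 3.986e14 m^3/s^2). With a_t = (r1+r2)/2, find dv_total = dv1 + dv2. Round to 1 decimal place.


Step 1: Transfer semi-major axis a_t = (6.832534e+06 + 2.192280e+07) / 2 = 1.437767e+07 m
Step 2: v1 (circular at r1) = sqrt(mu/r1) = 7637.97 m/s
Step 3: v_t1 = sqrt(mu*(2/r1 - 1/a_t)) = 9431.52 m/s
Step 4: dv1 = |9431.52 - 7637.97| = 1793.55 m/s
Step 5: v2 (circular at r2) = 4264.03 m/s, v_t2 = 2939.46 m/s
Step 6: dv2 = |4264.03 - 2939.46| = 1324.58 m/s
Step 7: Total delta-v = 1793.55 + 1324.58 = 3118.1 m/s

3118.1


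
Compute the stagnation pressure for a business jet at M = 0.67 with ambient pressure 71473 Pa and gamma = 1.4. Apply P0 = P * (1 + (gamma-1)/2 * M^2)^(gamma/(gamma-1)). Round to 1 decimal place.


Step 1: (gamma-1)/2 * M^2 = 0.2 * 0.4489 = 0.08978
Step 2: 1 + 0.08978 = 1.08978
Step 3: Exponent gamma/(gamma-1) = 3.5
Step 4: P0 = 71473 * 1.08978^3.5 = 96566.8 Pa

96566.8


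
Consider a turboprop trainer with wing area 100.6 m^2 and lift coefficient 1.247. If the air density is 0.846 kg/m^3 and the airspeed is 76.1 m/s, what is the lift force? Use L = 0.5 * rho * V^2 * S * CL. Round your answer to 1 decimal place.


Step 1: Calculate dynamic pressure q = 0.5 * 0.846 * 76.1^2 = 0.5 * 0.846 * 5791.21 = 2449.6818 Pa
Step 2: Multiply by wing area and lift coefficient: L = 2449.6818 * 100.6 * 1.247
Step 3: L = 246437.9921 * 1.247 = 307308.2 N

307308.2


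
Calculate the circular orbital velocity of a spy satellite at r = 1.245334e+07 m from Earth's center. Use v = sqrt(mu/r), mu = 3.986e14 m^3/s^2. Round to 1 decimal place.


Step 1: mu / r = 3.986e14 / 1.245334e+07 = 32007477.5121
Step 2: v = sqrt(32007477.5121) = 5657.5 m/s

5657.5


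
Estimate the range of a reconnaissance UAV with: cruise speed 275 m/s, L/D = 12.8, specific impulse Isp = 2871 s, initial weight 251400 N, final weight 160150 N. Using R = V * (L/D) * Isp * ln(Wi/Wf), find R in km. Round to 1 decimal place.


Step 1: Coefficient = V * (L/D) * Isp = 275 * 12.8 * 2871 = 10105920.0 m
Step 2: Wi/Wf = 251400 / 160150 = 1.569778
Step 3: ln(1.569778) = 0.450934
Step 4: R = 10105920.0 * 0.450934 = 4557107.2 m = 4557.1 km

4557.1


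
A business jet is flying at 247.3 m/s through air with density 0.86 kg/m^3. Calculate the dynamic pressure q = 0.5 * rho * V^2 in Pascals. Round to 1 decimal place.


Step 1: V^2 = 247.3^2 = 61157.29
Step 2: q = 0.5 * 0.86 * 61157.29
Step 3: q = 26297.6 Pa

26297.6


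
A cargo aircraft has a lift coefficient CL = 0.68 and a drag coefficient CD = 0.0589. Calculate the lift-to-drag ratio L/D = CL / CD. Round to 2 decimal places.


Step 1: L/D = CL / CD = 0.68 / 0.0589
Step 2: L/D = 11.54

11.54


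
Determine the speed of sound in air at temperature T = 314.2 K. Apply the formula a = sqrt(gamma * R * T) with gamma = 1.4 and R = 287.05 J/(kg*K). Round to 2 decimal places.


Step 1: gamma * R * T = 1.4 * 287.05 * 314.2 = 126267.554
Step 2: a = sqrt(126267.554) = 355.34 m/s

355.34


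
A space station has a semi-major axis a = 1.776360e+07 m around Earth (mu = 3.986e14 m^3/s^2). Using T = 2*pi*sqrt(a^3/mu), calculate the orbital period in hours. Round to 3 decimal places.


Step 1: a^3 / mu = 5.605224e+21 / 3.986e14 = 1.406228e+07
Step 2: sqrt(1.406228e+07) = 3749.9703 s
Step 3: T = 2*pi * 3749.9703 = 23561.76 s
Step 4: T in hours = 23561.76 / 3600 = 6.545 hours

6.545


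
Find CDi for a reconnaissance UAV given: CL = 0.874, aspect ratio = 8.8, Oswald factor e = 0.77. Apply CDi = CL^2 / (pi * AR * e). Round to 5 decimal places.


Step 1: CL^2 = 0.874^2 = 0.763876
Step 2: pi * AR * e = 3.14159 * 8.8 * 0.77 = 21.287432
Step 3: CDi = 0.763876 / 21.287432 = 0.03588

0.03588


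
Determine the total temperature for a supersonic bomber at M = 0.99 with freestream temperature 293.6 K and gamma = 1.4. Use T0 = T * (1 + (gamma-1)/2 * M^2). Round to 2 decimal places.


Step 1: (gamma-1)/2 = 0.2
Step 2: M^2 = 0.9801
Step 3: 1 + 0.2 * 0.9801 = 1.19602
Step 4: T0 = 293.6 * 1.19602 = 351.15 K

351.15


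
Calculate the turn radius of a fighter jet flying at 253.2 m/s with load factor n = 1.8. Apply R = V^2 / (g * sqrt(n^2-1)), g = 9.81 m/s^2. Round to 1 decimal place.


Step 1: V^2 = 253.2^2 = 64110.24
Step 2: n^2 - 1 = 1.8^2 - 1 = 2.24
Step 3: sqrt(2.24) = 1.496663
Step 4: R = 64110.24 / (9.81 * 1.496663) = 4366.5 m

4366.5


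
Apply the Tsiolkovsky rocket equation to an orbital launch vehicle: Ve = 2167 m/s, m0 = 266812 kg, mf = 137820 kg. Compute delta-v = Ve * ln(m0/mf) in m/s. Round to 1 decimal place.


Step 1: Mass ratio m0/mf = 266812 / 137820 = 1.935945
Step 2: ln(1.935945) = 0.660596
Step 3: delta-v = 2167 * 0.660596 = 1431.5 m/s

1431.5


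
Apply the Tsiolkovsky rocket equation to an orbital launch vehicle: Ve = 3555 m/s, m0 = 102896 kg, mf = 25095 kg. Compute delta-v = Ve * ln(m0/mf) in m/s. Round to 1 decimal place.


Step 1: Mass ratio m0/mf = 102896 / 25095 = 4.100259
Step 2: ln(4.100259) = 1.41105
Step 3: delta-v = 3555 * 1.41105 = 5016.3 m/s

5016.3


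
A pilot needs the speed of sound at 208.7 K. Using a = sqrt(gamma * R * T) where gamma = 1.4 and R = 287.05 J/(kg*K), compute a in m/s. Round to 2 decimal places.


Step 1: gamma * R * T = 1.4 * 287.05 * 208.7 = 83870.269
Step 2: a = sqrt(83870.269) = 289.60 m/s

289.60


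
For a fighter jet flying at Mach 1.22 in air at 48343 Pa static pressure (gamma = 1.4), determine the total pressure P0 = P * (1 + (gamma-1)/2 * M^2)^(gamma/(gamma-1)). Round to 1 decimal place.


Step 1: (gamma-1)/2 * M^2 = 0.2 * 1.4884 = 0.29768
Step 2: 1 + 0.29768 = 1.29768
Step 3: Exponent gamma/(gamma-1) = 3.5
Step 4: P0 = 48343 * 1.29768^3.5 = 120342.8 Pa

120342.8


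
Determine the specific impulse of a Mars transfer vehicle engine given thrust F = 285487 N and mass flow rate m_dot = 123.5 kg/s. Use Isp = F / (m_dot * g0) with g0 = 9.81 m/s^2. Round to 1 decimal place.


Step 1: m_dot * g0 = 123.5 * 9.81 = 1211.54
Step 2: Isp = 285487 / 1211.54 = 235.6 s

235.6


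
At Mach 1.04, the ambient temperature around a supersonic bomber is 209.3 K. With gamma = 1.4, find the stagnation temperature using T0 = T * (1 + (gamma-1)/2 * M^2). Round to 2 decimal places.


Step 1: (gamma-1)/2 = 0.2
Step 2: M^2 = 1.0816
Step 3: 1 + 0.2 * 1.0816 = 1.21632
Step 4: T0 = 209.3 * 1.21632 = 254.58 K

254.58


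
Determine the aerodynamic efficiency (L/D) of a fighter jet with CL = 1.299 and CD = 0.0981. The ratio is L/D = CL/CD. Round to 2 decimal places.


Step 1: L/D = CL / CD = 1.299 / 0.0981
Step 2: L/D = 13.24

13.24


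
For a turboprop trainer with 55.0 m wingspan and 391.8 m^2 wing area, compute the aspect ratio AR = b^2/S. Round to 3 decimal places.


Step 1: b^2 = 55.0^2 = 3025.0
Step 2: AR = 3025.0 / 391.8 = 7.721

7.721


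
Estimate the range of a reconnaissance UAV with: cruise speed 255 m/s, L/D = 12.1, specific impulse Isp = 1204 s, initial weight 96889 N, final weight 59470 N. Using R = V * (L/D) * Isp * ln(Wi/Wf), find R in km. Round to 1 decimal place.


Step 1: Coefficient = V * (L/D) * Isp = 255 * 12.1 * 1204 = 3714942.0 m
Step 2: Wi/Wf = 96889 / 59470 = 1.629208
Step 3: ln(1.629208) = 0.488094
Step 4: R = 3714942.0 * 0.488094 = 1813240.9 m = 1813.2 km

1813.2


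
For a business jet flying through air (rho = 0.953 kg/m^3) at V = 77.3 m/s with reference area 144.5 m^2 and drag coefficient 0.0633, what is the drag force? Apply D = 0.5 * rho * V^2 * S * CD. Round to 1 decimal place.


Step 1: Dynamic pressure q = 0.5 * 0.953 * 77.3^2 = 2847.2257 Pa
Step 2: Drag D = q * S * CD = 2847.2257 * 144.5 * 0.0633
Step 3: D = 26043.1 N

26043.1


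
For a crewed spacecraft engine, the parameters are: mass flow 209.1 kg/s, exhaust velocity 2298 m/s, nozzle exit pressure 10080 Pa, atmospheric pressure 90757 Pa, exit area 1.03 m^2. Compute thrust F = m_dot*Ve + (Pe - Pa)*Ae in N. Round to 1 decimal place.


Step 1: Momentum thrust = m_dot * Ve = 209.1 * 2298 = 480511.8 N
Step 2: Pressure thrust = (Pe - Pa) * Ae = (10080 - 90757) * 1.03 = -83097.31 N
Step 3: Total thrust F = 480511.8 + -83097.31 = 397414.5 N

397414.5


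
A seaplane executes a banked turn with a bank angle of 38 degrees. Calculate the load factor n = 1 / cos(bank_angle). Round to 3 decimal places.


Step 1: Convert 38 degrees to radians = 0.663225
Step 2: cos(38 deg) = 0.788011
Step 3: n = 1 / 0.788011 = 1.269

1.269


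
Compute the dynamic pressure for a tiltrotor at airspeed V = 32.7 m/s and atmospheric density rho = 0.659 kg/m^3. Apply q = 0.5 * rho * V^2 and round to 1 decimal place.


Step 1: V^2 = 32.7^2 = 1069.29
Step 2: q = 0.5 * 0.659 * 1069.29
Step 3: q = 352.3 Pa

352.3


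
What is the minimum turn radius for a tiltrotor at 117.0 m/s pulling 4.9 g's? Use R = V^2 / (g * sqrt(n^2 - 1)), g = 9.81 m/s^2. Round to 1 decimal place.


Step 1: V^2 = 117.0^2 = 13689.0
Step 2: n^2 - 1 = 4.9^2 - 1 = 23.01
Step 3: sqrt(23.01) = 4.796874
Step 4: R = 13689.0 / (9.81 * 4.796874) = 290.9 m

290.9


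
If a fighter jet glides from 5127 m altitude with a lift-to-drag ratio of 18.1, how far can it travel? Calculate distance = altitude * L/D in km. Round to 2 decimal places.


Step 1: Glide distance = altitude * L/D = 5127 * 18.1 = 92798.7 m
Step 2: Convert to km: 92798.7 / 1000 = 92.80 km

92.80


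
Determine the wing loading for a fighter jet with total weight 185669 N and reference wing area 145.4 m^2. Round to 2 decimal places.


Step 1: Wing loading = W / S = 185669 / 145.4
Step 2: Wing loading = 1276.95 N/m^2

1276.95


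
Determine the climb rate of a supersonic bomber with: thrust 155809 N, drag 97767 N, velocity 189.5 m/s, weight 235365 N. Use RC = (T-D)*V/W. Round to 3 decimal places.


Step 1: Excess thrust = T - D = 155809 - 97767 = 58042 N
Step 2: Excess power = 58042 * 189.5 = 10998959.0 W
Step 3: RC = 10998959.0 / 235365 = 46.731 m/s

46.731


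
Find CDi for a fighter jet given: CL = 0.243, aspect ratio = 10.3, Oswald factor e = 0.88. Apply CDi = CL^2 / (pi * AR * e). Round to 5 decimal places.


Step 1: CL^2 = 0.243^2 = 0.059049
Step 2: pi * AR * e = 3.14159 * 10.3 * 0.88 = 28.475396
Step 3: CDi = 0.059049 / 28.475396 = 0.00207

0.00207


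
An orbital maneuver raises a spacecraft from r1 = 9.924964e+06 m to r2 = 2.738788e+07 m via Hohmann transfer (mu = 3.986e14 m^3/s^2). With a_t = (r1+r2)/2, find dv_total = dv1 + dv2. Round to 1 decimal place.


Step 1: Transfer semi-major axis a_t = (9.924964e+06 + 2.738788e+07) / 2 = 1.865642e+07 m
Step 2: v1 (circular at r1) = sqrt(mu/r1) = 6337.3 m/s
Step 3: v_t1 = sqrt(mu*(2/r1 - 1/a_t)) = 7678.37 m/s
Step 4: dv1 = |7678.37 - 6337.3| = 1341.07 m/s
Step 5: v2 (circular at r2) = 3814.96 m/s, v_t2 = 2782.53 m/s
Step 6: dv2 = |3814.96 - 2782.53| = 1032.43 m/s
Step 7: Total delta-v = 1341.07 + 1032.43 = 2373.5 m/s

2373.5


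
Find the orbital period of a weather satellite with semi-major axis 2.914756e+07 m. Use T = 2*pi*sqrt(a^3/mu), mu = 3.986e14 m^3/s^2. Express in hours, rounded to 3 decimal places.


Step 1: a^3 / mu = 2.476319e+22 / 3.986e14 = 6.212542e+07
Step 2: sqrt(6.212542e+07) = 7881.9679 s
Step 3: T = 2*pi * 7881.9679 = 49523.86 s
Step 4: T in hours = 49523.86 / 3600 = 13.757 hours

13.757


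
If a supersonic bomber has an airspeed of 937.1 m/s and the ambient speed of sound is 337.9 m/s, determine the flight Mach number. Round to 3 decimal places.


Step 1: M = V / a = 937.1 / 337.9
Step 2: M = 2.773

2.773


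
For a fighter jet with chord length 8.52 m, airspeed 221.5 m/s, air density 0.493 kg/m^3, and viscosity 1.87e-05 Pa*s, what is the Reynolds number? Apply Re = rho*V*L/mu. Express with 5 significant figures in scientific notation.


Step 1: Numerator = rho * V * L = 0.493 * 221.5 * 8.52 = 930.37974
Step 2: Re = 930.37974 / 1.87e-05
Step 3: Re = 4.9753e+07

4.9753e+07


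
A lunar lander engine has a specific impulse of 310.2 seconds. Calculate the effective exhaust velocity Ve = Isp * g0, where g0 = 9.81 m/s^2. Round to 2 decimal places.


Step 1: Ve = Isp * g0 = 310.2 * 9.81
Step 2: Ve = 3043.06 m/s

3043.06


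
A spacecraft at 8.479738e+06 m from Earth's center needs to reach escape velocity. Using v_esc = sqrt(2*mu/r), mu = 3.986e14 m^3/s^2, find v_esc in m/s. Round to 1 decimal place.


Step 1: 2*mu/r = 2 * 3.986e14 / 8.479738e+06 = 94012338.5888
Step 2: v_esc = sqrt(94012338.5888) = 9696.0 m/s

9696.0


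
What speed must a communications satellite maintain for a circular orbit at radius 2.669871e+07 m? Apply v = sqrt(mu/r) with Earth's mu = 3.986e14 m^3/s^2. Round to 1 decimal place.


Step 1: mu / r = 3.986e14 / 2.669871e+07 = 14929560.2671
Step 2: v = sqrt(14929560.2671) = 3863.9 m/s

3863.9


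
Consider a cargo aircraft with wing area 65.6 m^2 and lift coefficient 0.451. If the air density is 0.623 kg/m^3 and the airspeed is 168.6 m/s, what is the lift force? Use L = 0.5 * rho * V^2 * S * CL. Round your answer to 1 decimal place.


Step 1: Calculate dynamic pressure q = 0.5 * 0.623 * 168.6^2 = 0.5 * 0.623 * 28425.96 = 8854.6865 Pa
Step 2: Multiply by wing area and lift coefficient: L = 8854.6865 * 65.6 * 0.451
Step 3: L = 580867.437 * 0.451 = 261971.2 N

261971.2


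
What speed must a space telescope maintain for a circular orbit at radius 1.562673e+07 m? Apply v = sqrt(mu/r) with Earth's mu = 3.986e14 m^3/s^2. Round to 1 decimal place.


Step 1: mu / r = 3.986e14 / 1.562673e+07 = 25507575.8012
Step 2: v = sqrt(25507575.8012) = 5050.5 m/s

5050.5


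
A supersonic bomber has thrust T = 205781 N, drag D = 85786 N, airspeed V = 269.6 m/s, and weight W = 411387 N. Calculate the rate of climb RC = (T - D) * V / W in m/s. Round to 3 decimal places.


Step 1: Excess thrust = T - D = 205781 - 85786 = 119995 N
Step 2: Excess power = 119995 * 269.6 = 32350652.0 W
Step 3: RC = 32350652.0 / 411387 = 78.638 m/s

78.638


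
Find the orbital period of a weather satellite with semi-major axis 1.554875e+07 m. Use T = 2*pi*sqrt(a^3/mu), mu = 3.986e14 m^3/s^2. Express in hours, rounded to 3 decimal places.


Step 1: a^3 / mu = 3.759122e+21 / 3.986e14 = 9.430813e+06
Step 2: sqrt(9.430813e+06) = 3070.9629 s
Step 3: T = 2*pi * 3070.9629 = 19295.43 s
Step 4: T in hours = 19295.43 / 3600 = 5.360 hours

5.360


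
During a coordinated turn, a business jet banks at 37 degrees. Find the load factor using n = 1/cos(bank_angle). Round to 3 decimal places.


Step 1: Convert 37 degrees to radians = 0.645772
Step 2: cos(37 deg) = 0.798636
Step 3: n = 1 / 0.798636 = 1.252

1.252


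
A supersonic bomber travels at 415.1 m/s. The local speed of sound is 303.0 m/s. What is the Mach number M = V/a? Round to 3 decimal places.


Step 1: M = V / a = 415.1 / 303.0
Step 2: M = 1.370

1.370


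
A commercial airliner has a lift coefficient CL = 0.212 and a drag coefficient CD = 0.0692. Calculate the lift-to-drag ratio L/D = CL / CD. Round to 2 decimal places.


Step 1: L/D = CL / CD = 0.212 / 0.0692
Step 2: L/D = 3.06

3.06


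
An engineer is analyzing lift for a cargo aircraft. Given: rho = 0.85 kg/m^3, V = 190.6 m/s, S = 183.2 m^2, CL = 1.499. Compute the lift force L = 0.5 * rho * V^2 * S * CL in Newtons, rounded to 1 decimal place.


Step 1: Calculate dynamic pressure q = 0.5 * 0.85 * 190.6^2 = 0.5 * 0.85 * 36328.36 = 15439.553 Pa
Step 2: Multiply by wing area and lift coefficient: L = 15439.553 * 183.2 * 1.499
Step 3: L = 2828526.1096 * 1.499 = 4239960.6 N

4239960.6


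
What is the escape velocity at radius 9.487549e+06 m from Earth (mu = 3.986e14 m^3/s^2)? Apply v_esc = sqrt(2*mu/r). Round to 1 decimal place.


Step 1: 2*mu/r = 2 * 3.986e14 / 9.487549e+06 = 84025916.4933
Step 2: v_esc = sqrt(84025916.4933) = 9166.6 m/s

9166.6


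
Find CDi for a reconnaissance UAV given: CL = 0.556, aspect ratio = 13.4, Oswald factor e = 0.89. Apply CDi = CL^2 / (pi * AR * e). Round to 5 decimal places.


Step 1: CL^2 = 0.556^2 = 0.309136
Step 2: pi * AR * e = 3.14159 * 13.4 * 0.89 = 37.466634
Step 3: CDi = 0.309136 / 37.466634 = 0.00825

0.00825


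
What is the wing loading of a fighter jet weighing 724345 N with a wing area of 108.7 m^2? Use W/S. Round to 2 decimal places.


Step 1: Wing loading = W / S = 724345 / 108.7
Step 2: Wing loading = 6663.71 N/m^2

6663.71


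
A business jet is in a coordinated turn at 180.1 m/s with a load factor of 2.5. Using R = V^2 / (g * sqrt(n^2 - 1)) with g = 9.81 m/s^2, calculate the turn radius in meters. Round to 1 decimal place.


Step 1: V^2 = 180.1^2 = 32436.01
Step 2: n^2 - 1 = 2.5^2 - 1 = 5.25
Step 3: sqrt(5.25) = 2.291288
Step 4: R = 32436.01 / (9.81 * 2.291288) = 1443.0 m

1443.0


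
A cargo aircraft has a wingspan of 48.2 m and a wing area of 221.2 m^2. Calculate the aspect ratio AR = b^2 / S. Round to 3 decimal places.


Step 1: b^2 = 48.2^2 = 2323.24
Step 2: AR = 2323.24 / 221.2 = 10.503

10.503


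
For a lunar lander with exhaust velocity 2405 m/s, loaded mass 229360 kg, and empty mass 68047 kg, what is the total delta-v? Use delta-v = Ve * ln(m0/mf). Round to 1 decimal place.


Step 1: Mass ratio m0/mf = 229360 / 68047 = 3.370611
Step 2: ln(3.370611) = 1.215094
Step 3: delta-v = 2405 * 1.215094 = 2922.3 m/s

2922.3


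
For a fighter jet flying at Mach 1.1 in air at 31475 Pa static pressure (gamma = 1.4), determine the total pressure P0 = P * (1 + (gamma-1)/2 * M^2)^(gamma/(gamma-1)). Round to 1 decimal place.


Step 1: (gamma-1)/2 * M^2 = 0.2 * 1.21 = 0.242
Step 2: 1 + 0.242 = 1.242
Step 3: Exponent gamma/(gamma-1) = 3.5
Step 4: P0 = 31475 * 1.242^3.5 = 67203.4 Pa

67203.4


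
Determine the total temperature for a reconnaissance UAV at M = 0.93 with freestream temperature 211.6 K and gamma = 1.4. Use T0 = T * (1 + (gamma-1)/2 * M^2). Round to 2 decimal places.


Step 1: (gamma-1)/2 = 0.2
Step 2: M^2 = 0.8649
Step 3: 1 + 0.2 * 0.8649 = 1.17298
Step 4: T0 = 211.6 * 1.17298 = 248.20 K

248.20


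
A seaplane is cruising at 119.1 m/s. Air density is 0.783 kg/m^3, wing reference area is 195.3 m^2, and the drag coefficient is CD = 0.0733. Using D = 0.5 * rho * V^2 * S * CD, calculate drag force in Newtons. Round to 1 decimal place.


Step 1: Dynamic pressure q = 0.5 * 0.783 * 119.1^2 = 5553.3531 Pa
Step 2: Drag D = q * S * CD = 5553.3531 * 195.3 * 0.0733
Step 3: D = 79499.0 N

79499.0


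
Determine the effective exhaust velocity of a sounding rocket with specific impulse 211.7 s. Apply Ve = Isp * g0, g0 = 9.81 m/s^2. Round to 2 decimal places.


Step 1: Ve = Isp * g0 = 211.7 * 9.81
Step 2: Ve = 2076.78 m/s

2076.78


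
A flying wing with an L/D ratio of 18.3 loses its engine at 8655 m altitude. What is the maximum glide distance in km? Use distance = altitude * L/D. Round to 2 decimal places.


Step 1: Glide distance = altitude * L/D = 8655 * 18.3 = 158386.5 m
Step 2: Convert to km: 158386.5 / 1000 = 158.39 km

158.39


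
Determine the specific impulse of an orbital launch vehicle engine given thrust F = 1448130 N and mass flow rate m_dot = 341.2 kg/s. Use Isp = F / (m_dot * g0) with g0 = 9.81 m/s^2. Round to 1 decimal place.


Step 1: m_dot * g0 = 341.2 * 9.81 = 3347.17
Step 2: Isp = 1448130 / 3347.17 = 432.6 s

432.6


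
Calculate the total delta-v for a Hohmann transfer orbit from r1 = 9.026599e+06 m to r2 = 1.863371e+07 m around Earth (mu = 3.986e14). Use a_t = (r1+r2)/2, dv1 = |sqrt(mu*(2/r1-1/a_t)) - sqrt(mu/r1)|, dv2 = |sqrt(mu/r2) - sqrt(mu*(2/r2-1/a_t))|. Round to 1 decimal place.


Step 1: Transfer semi-major axis a_t = (9.026599e+06 + 1.863371e+07) / 2 = 1.383015e+07 m
Step 2: v1 (circular at r1) = sqrt(mu/r1) = 6645.18 m/s
Step 3: v_t1 = sqrt(mu*(2/r1 - 1/a_t)) = 7713.34 m/s
Step 4: dv1 = |7713.34 - 6645.18| = 1068.17 m/s
Step 5: v2 (circular at r2) = 4625.08 m/s, v_t2 = 3736.52 m/s
Step 6: dv2 = |4625.08 - 3736.52| = 888.56 m/s
Step 7: Total delta-v = 1068.17 + 888.56 = 1956.7 m/s

1956.7


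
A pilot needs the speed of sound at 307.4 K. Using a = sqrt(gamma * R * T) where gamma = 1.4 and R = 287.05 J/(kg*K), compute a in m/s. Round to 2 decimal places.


Step 1: gamma * R * T = 1.4 * 287.05 * 307.4 = 123534.838
Step 2: a = sqrt(123534.838) = 351.48 m/s

351.48


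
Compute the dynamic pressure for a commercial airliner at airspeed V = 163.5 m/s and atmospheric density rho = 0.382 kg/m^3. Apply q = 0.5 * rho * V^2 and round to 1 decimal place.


Step 1: V^2 = 163.5^2 = 26732.25
Step 2: q = 0.5 * 0.382 * 26732.25
Step 3: q = 5105.9 Pa

5105.9


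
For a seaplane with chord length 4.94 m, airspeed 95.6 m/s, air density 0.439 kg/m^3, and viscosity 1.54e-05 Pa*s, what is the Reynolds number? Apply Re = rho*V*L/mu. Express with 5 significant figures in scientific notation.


Step 1: Numerator = rho * V * L = 0.439 * 95.6 * 4.94 = 207.323896
Step 2: Re = 207.323896 / 1.54e-05
Step 3: Re = 1.3463e+07

1.3463e+07


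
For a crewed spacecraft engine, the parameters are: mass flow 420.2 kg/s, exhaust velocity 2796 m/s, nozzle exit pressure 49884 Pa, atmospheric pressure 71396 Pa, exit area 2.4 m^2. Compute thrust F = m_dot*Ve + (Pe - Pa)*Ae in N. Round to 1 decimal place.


Step 1: Momentum thrust = m_dot * Ve = 420.2 * 2796 = 1174879.2 N
Step 2: Pressure thrust = (Pe - Pa) * Ae = (49884 - 71396) * 2.4 = -51628.8 N
Step 3: Total thrust F = 1174879.2 + -51628.8 = 1123250.4 N

1123250.4


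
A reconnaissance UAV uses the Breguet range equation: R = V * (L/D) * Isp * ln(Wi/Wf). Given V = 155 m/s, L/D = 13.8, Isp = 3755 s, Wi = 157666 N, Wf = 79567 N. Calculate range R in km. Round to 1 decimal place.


Step 1: Coefficient = V * (L/D) * Isp = 155 * 13.8 * 3755 = 8031945.0 m
Step 2: Wi/Wf = 157666 / 79567 = 1.98155
Step 3: ln(1.98155) = 0.683879
Step 4: R = 8031945.0 * 0.683879 = 5492882.0 m = 5492.9 km

5492.9


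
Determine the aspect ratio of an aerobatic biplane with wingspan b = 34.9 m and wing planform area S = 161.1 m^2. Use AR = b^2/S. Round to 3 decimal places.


Step 1: b^2 = 34.9^2 = 1218.01
Step 2: AR = 1218.01 / 161.1 = 7.561

7.561


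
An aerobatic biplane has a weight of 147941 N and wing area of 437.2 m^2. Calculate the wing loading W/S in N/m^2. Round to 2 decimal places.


Step 1: Wing loading = W / S = 147941 / 437.2
Step 2: Wing loading = 338.38 N/m^2

338.38


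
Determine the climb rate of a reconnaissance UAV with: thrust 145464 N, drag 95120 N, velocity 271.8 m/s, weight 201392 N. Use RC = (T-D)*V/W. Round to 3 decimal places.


Step 1: Excess thrust = T - D = 145464 - 95120 = 50344 N
Step 2: Excess power = 50344 * 271.8 = 13683499.2 W
Step 3: RC = 13683499.2 / 201392 = 67.945 m/s

67.945


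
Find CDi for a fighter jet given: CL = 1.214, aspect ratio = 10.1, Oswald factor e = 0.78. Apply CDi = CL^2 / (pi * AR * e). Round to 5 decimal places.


Step 1: CL^2 = 1.214^2 = 1.473796
Step 2: pi * AR * e = 3.14159 * 10.1 * 0.78 = 24.749467
Step 3: CDi = 1.473796 / 24.749467 = 0.05955

0.05955


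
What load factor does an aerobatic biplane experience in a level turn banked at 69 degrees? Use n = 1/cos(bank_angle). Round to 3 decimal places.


Step 1: Convert 69 degrees to radians = 1.204277
Step 2: cos(69 deg) = 0.358368
Step 3: n = 1 / 0.358368 = 2.790

2.790


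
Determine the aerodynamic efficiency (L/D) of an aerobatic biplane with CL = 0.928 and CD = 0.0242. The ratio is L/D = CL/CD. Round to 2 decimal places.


Step 1: L/D = CL / CD = 0.928 / 0.0242
Step 2: L/D = 38.35

38.35


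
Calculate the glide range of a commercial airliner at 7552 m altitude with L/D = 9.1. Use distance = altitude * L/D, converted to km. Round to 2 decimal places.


Step 1: Glide distance = altitude * L/D = 7552 * 9.1 = 68723.2 m
Step 2: Convert to km: 68723.2 / 1000 = 68.72 km

68.72


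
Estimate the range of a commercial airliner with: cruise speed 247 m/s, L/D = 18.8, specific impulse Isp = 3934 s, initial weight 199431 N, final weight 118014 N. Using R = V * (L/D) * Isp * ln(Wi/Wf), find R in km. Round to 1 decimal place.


Step 1: Coefficient = V * (L/D) * Isp = 247 * 18.8 * 3934 = 18267922.4 m
Step 2: Wi/Wf = 199431 / 118014 = 1.689893
Step 3: ln(1.689893) = 0.524665
Step 4: R = 18267922.4 * 0.524665 = 9584540.4 m = 9584.5 km

9584.5


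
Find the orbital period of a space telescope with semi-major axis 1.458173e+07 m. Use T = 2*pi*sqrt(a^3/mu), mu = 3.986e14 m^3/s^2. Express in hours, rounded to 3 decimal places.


Step 1: a^3 / mu = 3.100467e+21 / 3.986e14 = 7.778393e+06
Step 2: sqrt(7.778393e+06) = 2788.977 s
Step 3: T = 2*pi * 2788.977 = 17523.66 s
Step 4: T in hours = 17523.66 / 3600 = 4.868 hours

4.868


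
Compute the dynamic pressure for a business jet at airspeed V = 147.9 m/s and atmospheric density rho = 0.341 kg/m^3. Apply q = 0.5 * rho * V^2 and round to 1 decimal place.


Step 1: V^2 = 147.9^2 = 21874.41
Step 2: q = 0.5 * 0.341 * 21874.41
Step 3: q = 3729.6 Pa

3729.6


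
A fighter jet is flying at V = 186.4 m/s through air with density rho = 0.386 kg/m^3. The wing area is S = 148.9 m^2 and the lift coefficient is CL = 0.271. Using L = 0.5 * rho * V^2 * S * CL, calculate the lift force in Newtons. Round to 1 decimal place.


Step 1: Calculate dynamic pressure q = 0.5 * 0.386 * 186.4^2 = 0.5 * 0.386 * 34744.96 = 6705.7773 Pa
Step 2: Multiply by wing area and lift coefficient: L = 6705.7773 * 148.9 * 0.271
Step 3: L = 998490.237 * 0.271 = 270590.9 N

270590.9


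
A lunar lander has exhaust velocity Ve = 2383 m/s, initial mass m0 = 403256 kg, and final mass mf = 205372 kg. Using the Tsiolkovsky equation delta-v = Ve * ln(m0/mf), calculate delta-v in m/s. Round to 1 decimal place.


Step 1: Mass ratio m0/mf = 403256 / 205372 = 1.963539
Step 2: ln(1.963539) = 0.674749
Step 3: delta-v = 2383 * 0.674749 = 1607.9 m/s

1607.9


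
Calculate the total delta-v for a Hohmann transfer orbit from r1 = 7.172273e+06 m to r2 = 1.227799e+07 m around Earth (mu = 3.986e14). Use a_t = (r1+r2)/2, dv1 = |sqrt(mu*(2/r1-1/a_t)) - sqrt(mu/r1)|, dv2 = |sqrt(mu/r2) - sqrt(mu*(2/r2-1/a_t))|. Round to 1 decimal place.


Step 1: Transfer semi-major axis a_t = (7.172273e+06 + 1.227799e+07) / 2 = 9.725132e+06 m
Step 2: v1 (circular at r1) = sqrt(mu/r1) = 7454.87 m/s
Step 3: v_t1 = sqrt(mu*(2/r1 - 1/a_t)) = 8376.38 m/s
Step 4: dv1 = |8376.38 - 7454.87| = 921.5 m/s
Step 5: v2 (circular at r2) = 5697.77 m/s, v_t2 = 4893.12 m/s
Step 6: dv2 = |5697.77 - 4893.12| = 804.65 m/s
Step 7: Total delta-v = 921.5 + 804.65 = 1726.2 m/s

1726.2


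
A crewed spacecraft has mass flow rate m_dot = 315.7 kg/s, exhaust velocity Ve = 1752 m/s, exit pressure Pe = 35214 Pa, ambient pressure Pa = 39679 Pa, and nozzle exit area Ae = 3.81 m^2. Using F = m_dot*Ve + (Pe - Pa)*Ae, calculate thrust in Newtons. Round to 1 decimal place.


Step 1: Momentum thrust = m_dot * Ve = 315.7 * 1752 = 553106.4 N
Step 2: Pressure thrust = (Pe - Pa) * Ae = (35214 - 39679) * 3.81 = -17011.65 N
Step 3: Total thrust F = 553106.4 + -17011.65 = 536094.8 N

536094.8


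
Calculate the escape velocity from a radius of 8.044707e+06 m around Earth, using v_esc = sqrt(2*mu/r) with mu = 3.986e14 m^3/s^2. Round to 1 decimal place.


Step 1: 2*mu/r = 2 * 3.986e14 / 8.044707e+06 = 99096213.1996
Step 2: v_esc = sqrt(99096213.1996) = 9954.7 m/s

9954.7


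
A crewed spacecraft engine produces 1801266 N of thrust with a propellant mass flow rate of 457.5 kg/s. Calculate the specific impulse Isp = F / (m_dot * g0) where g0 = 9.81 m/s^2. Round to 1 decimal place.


Step 1: m_dot * g0 = 457.5 * 9.81 = 4488.07
Step 2: Isp = 1801266 / 4488.07 = 401.3 s

401.3


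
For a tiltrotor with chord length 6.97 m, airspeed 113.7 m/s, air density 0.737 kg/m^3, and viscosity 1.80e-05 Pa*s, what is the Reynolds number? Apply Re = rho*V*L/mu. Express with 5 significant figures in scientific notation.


Step 1: Numerator = rho * V * L = 0.737 * 113.7 * 6.97 = 584.064393
Step 2: Re = 584.064393 / 1.80e-05
Step 3: Re = 3.2448e+07

3.2448e+07


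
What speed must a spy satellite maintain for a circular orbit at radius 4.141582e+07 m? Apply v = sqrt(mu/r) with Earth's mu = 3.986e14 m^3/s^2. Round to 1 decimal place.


Step 1: mu / r = 3.986e14 / 4.141582e+07 = 9624341.6163
Step 2: v = sqrt(9624341.6163) = 3102.3 m/s

3102.3


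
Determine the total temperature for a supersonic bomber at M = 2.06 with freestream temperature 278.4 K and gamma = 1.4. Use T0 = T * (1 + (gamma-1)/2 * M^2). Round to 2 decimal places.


Step 1: (gamma-1)/2 = 0.2
Step 2: M^2 = 4.2436
Step 3: 1 + 0.2 * 4.2436 = 1.84872
Step 4: T0 = 278.4 * 1.84872 = 514.68 K

514.68


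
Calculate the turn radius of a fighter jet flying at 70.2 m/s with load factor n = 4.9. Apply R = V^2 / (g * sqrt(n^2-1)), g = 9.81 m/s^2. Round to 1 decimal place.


Step 1: V^2 = 70.2^2 = 4928.04
Step 2: n^2 - 1 = 4.9^2 - 1 = 23.01
Step 3: sqrt(23.01) = 4.796874
Step 4: R = 4928.04 / (9.81 * 4.796874) = 104.7 m

104.7


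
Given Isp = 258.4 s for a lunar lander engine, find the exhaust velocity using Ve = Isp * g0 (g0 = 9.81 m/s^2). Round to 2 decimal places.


Step 1: Ve = Isp * g0 = 258.4 * 9.81
Step 2: Ve = 2534.90 m/s

2534.90


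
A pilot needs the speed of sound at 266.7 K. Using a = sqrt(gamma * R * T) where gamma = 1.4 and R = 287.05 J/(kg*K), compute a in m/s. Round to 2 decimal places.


Step 1: gamma * R * T = 1.4 * 287.05 * 266.7 = 107178.729
Step 2: a = sqrt(107178.729) = 327.38 m/s

327.38


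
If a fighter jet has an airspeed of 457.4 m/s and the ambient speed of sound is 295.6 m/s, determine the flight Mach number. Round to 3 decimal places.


Step 1: M = V / a = 457.4 / 295.6
Step 2: M = 1.547

1.547


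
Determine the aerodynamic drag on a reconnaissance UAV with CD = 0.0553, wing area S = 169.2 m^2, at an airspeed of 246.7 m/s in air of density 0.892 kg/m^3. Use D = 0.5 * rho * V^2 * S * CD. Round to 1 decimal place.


Step 1: Dynamic pressure q = 0.5 * 0.892 * 246.7^2 = 27143.9569 Pa
Step 2: Drag D = q * S * CD = 27143.9569 * 169.2 * 0.0553
Step 3: D = 253979.5 N

253979.5


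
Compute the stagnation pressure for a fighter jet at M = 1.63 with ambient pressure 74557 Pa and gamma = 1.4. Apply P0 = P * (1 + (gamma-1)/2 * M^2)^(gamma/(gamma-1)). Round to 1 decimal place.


Step 1: (gamma-1)/2 * M^2 = 0.2 * 2.6569 = 0.53138
Step 2: 1 + 0.53138 = 1.53138
Step 3: Exponent gamma/(gamma-1) = 3.5
Step 4: P0 = 74557 * 1.53138^3.5 = 331343.8 Pa

331343.8


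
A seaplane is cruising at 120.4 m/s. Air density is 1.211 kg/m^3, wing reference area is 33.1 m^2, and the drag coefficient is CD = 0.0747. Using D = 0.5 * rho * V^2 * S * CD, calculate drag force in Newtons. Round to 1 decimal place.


Step 1: Dynamic pressure q = 0.5 * 1.211 * 120.4^2 = 8777.4249 Pa
Step 2: Drag D = q * S * CD = 8777.4249 * 33.1 * 0.0747
Step 3: D = 21702.8 N

21702.8


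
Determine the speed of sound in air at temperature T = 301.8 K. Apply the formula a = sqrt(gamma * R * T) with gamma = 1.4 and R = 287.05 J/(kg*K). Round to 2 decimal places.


Step 1: gamma * R * T = 1.4 * 287.05 * 301.8 = 121284.366
Step 2: a = sqrt(121284.366) = 348.26 m/s

348.26


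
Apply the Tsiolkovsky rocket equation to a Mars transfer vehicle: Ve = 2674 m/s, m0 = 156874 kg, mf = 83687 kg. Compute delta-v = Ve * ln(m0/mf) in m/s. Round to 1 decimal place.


Step 1: Mass ratio m0/mf = 156874 / 83687 = 1.874532
Step 2: ln(1.874532) = 0.628359
Step 3: delta-v = 2674 * 0.628359 = 1680.2 m/s

1680.2


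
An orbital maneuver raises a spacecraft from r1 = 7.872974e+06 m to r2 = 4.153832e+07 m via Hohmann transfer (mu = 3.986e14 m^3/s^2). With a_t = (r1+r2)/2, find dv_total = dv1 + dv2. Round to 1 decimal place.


Step 1: Transfer semi-major axis a_t = (7.872974e+06 + 4.153832e+07) / 2 = 2.470565e+07 m
Step 2: v1 (circular at r1) = sqrt(mu/r1) = 7115.4 m/s
Step 3: v_t1 = sqrt(mu*(2/r1 - 1/a_t)) = 9226.26 m/s
Step 4: dv1 = |9226.26 - 7115.4| = 2110.86 m/s
Step 5: v2 (circular at r2) = 3097.73 m/s, v_t2 = 1748.7 m/s
Step 6: dv2 = |3097.73 - 1748.7| = 1349.03 m/s
Step 7: Total delta-v = 2110.86 + 1349.03 = 3459.9 m/s

3459.9


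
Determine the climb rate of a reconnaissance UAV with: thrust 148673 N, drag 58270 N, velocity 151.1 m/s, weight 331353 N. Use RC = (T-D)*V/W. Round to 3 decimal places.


Step 1: Excess thrust = T - D = 148673 - 58270 = 90403 N
Step 2: Excess power = 90403 * 151.1 = 13659893.3 W
Step 3: RC = 13659893.3 / 331353 = 41.225 m/s

41.225


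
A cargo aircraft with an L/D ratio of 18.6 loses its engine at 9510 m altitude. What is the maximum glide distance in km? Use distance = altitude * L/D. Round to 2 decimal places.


Step 1: Glide distance = altitude * L/D = 9510 * 18.6 = 176886.0 m
Step 2: Convert to km: 176886.0 / 1000 = 176.89 km

176.89


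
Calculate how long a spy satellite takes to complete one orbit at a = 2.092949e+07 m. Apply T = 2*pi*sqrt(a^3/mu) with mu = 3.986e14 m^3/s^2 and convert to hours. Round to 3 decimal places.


Step 1: a^3 / mu = 9.168028e+21 / 3.986e14 = 2.300057e+07
Step 2: sqrt(2.300057e+07) = 4795.8912 s
Step 3: T = 2*pi * 4795.8912 = 30133.47 s
Step 4: T in hours = 30133.47 / 3600 = 8.370 hours

8.370


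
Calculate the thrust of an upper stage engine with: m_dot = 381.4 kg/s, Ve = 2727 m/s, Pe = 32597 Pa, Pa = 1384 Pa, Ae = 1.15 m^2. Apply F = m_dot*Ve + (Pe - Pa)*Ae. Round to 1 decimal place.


Step 1: Momentum thrust = m_dot * Ve = 381.4 * 2727 = 1040077.8 N
Step 2: Pressure thrust = (Pe - Pa) * Ae = (32597 - 1384) * 1.15 = 35894.95 N
Step 3: Total thrust F = 1040077.8 + 35894.95 = 1075972.8 N

1075972.8


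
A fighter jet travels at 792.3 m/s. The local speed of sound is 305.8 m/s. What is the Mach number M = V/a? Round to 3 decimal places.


Step 1: M = V / a = 792.3 / 305.8
Step 2: M = 2.591

2.591


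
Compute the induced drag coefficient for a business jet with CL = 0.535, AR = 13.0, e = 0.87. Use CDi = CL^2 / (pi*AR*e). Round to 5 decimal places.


Step 1: CL^2 = 0.535^2 = 0.286225
Step 2: pi * AR * e = 3.14159 * 13.0 * 0.87 = 35.531413
Step 3: CDi = 0.286225 / 35.531413 = 0.00806

0.00806


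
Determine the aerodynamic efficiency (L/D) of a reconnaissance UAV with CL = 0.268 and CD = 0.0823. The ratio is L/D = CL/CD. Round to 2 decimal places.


Step 1: L/D = CL / CD = 0.268 / 0.0823
Step 2: L/D = 3.26

3.26


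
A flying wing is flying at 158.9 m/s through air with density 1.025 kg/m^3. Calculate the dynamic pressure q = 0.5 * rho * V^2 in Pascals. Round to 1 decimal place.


Step 1: V^2 = 158.9^2 = 25249.21
Step 2: q = 0.5 * 1.025 * 25249.21
Step 3: q = 12940.2 Pa

12940.2


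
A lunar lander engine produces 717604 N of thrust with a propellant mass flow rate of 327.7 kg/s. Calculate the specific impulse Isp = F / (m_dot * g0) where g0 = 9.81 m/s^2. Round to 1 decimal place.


Step 1: m_dot * g0 = 327.7 * 9.81 = 3214.74
Step 2: Isp = 717604 / 3214.74 = 223.2 s

223.2


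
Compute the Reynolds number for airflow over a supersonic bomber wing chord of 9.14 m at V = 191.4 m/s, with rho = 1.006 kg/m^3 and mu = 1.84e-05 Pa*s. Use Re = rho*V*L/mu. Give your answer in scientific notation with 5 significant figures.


Step 1: Numerator = rho * V * L = 1.006 * 191.4 * 9.14 = 1759.892376
Step 2: Re = 1759.892376 / 1.84e-05
Step 3: Re = 9.5646e+07

9.5646e+07


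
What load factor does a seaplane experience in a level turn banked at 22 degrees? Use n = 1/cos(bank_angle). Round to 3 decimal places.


Step 1: Convert 22 degrees to radians = 0.383972
Step 2: cos(22 deg) = 0.927184
Step 3: n = 1 / 0.927184 = 1.079

1.079


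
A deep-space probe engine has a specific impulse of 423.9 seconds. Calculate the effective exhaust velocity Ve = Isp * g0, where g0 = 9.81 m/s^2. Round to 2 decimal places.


Step 1: Ve = Isp * g0 = 423.9 * 9.81
Step 2: Ve = 4158.46 m/s

4158.46


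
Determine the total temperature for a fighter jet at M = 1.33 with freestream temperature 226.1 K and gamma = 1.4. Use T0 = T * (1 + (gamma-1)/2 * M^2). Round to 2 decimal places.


Step 1: (gamma-1)/2 = 0.2
Step 2: M^2 = 1.7689
Step 3: 1 + 0.2 * 1.7689 = 1.35378
Step 4: T0 = 226.1 * 1.35378 = 306.09 K

306.09


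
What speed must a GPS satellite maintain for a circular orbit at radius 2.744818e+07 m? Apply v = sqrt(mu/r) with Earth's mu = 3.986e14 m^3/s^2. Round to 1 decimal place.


Step 1: mu / r = 3.986e14 / 2.744818e+07 = 14521910.0137
Step 2: v = sqrt(14521910.0137) = 3810.8 m/s

3810.8


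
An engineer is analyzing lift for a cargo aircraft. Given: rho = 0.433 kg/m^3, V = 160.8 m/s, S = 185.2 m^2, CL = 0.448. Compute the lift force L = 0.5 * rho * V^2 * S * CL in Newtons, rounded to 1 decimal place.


Step 1: Calculate dynamic pressure q = 0.5 * 0.433 * 160.8^2 = 0.5 * 0.433 * 25856.64 = 5597.9626 Pa
Step 2: Multiply by wing area and lift coefficient: L = 5597.9626 * 185.2 * 0.448
Step 3: L = 1036742.6661 * 0.448 = 464460.7 N

464460.7


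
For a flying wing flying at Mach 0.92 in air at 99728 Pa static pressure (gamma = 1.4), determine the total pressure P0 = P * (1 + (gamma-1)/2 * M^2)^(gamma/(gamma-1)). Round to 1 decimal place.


Step 1: (gamma-1)/2 * M^2 = 0.2 * 0.8464 = 0.16928
Step 2: 1 + 0.16928 = 1.16928
Step 3: Exponent gamma/(gamma-1) = 3.5
Step 4: P0 = 99728 * 1.16928^3.5 = 172397.9 Pa

172397.9


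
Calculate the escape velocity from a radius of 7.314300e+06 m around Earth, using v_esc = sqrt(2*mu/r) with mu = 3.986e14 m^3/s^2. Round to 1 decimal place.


Step 1: 2*mu/r = 2 * 3.986e14 / 7.314300e+06 = 108991974.625
Step 2: v_esc = sqrt(108991974.625) = 10439.9 m/s

10439.9


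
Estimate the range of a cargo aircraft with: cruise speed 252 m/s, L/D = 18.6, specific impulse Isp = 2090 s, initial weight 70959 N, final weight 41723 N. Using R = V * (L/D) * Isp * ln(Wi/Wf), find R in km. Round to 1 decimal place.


Step 1: Coefficient = V * (L/D) * Isp = 252 * 18.6 * 2090 = 9796248.0 m
Step 2: Wi/Wf = 70959 / 41723 = 1.700717
Step 3: ln(1.700717) = 0.53105
Step 4: R = 9796248.0 * 0.53105 = 5202294.7 m = 5202.3 km

5202.3
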